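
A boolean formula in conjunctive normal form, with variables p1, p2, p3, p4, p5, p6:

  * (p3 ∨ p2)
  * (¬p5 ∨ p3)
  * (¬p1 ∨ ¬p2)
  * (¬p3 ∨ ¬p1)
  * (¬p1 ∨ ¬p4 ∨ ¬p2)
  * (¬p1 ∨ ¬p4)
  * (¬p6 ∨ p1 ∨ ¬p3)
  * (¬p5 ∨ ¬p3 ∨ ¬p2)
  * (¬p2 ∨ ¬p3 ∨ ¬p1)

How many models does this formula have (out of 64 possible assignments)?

Split on p1, then p3.
  p1=1, p3=1: a clause becomes empty — 0.
  p1=1, p3=0: a clause becomes empty — 0.
  p1=0, p3=1: p4 free; 3 ways for (p2,p5,p6) × 2^1 = 6.
  p1=0, p3=0: remaining (p2,p4,p5,p6) ∈ {(1,0,0,0); (1,0,0,1); (1,1,0,0); (1,1,0,1)} — 4.
Total: 0 + 0 + 6 + 4 = 10.

10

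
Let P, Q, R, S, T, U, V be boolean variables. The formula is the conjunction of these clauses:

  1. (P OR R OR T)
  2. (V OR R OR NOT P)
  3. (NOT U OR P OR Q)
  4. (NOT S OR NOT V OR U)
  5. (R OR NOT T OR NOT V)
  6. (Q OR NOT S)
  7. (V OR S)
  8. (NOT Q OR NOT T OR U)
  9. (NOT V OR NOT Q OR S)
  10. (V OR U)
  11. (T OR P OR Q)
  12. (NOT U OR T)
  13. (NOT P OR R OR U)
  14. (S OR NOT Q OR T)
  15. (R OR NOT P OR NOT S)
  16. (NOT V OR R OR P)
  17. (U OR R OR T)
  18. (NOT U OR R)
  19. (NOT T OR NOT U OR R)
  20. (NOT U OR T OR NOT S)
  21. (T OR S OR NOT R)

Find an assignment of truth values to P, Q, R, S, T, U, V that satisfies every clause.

Branch on P: take P = False.
Set Q = True and propagate.
Try R = True.
The remaining clauses are satisfied by S = True, T = True, U = True, V = False.

P = F, Q = T, R = T, S = T, T = T, U = T, V = F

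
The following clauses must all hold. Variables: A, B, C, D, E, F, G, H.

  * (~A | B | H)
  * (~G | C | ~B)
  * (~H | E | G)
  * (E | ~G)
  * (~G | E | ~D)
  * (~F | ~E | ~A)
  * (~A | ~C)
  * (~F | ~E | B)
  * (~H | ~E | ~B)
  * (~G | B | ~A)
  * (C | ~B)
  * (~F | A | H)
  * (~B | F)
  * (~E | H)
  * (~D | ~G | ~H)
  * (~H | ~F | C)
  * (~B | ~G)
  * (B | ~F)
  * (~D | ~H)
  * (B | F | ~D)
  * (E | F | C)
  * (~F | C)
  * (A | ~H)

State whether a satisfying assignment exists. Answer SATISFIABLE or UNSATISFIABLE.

SATISFIABLE

Pure literal: D appears only negated; assign D = False.
Branch on A: take A = False.
  then H is forced to False.
  then F is forced to False.
  then B is forced to False.
  then E is forced to False.
  then G is forced to False.
  then C is forced to True.
So A=F, B=F, C=T, D=F, E=F, F=F, G=F, H=F is a satisfying assignment.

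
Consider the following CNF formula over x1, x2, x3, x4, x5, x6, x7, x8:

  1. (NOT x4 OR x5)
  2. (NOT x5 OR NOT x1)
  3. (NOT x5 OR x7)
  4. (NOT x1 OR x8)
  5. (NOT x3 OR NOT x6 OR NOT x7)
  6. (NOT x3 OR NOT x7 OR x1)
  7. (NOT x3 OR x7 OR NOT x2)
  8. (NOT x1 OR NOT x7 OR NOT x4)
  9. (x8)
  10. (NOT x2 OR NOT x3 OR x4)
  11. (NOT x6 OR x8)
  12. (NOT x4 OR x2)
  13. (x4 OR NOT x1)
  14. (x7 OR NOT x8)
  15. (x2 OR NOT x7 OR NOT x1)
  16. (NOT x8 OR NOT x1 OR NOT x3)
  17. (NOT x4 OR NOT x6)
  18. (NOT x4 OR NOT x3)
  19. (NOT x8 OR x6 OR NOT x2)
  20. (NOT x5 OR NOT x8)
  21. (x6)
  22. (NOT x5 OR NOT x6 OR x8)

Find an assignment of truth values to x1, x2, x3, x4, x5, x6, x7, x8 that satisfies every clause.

x1=False, x2=False, x3=False, x4=False, x5=False, x6=True, x7=True, x8=True

Unit propagation: (x8) forces x8 = True.
(x7) is a unit clause, so x7 = True.
The clause (NOT x5) is unit: x5 must be False.
Unit propagation: (NOT x4) forces x4 = False.
The clause (NOT x1) is unit: x1 must be False.
Unit propagation: (NOT x3) forces x3 = False.
Unit propagation: (x6) forces x6 = True.
x2 is now unconstrained; take x2 = False.
Every clause has at least one true literal under this assignment.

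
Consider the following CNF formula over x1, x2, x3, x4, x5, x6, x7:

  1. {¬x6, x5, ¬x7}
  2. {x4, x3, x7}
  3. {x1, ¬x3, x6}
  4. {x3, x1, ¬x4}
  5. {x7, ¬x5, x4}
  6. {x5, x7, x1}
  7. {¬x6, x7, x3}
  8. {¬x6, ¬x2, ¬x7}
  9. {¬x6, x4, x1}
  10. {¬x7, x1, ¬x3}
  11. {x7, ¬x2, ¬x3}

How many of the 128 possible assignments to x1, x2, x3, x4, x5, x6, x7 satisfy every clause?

35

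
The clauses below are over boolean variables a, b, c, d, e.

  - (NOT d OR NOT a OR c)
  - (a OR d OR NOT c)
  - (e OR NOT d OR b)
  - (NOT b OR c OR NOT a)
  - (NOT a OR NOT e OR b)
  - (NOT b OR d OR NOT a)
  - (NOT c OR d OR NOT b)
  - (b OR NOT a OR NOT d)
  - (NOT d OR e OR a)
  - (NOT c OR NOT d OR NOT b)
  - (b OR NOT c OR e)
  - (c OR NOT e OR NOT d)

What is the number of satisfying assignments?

6

The models are:
  a=F b=F c=F d=F e=F
  a=F b=F c=F d=F e=T
  a=F b=F c=T d=T e=T
  a=F b=T c=F d=F e=F
  a=F b=T c=F d=F e=T
  a=T b=F c=F d=F e=F
Count: 6.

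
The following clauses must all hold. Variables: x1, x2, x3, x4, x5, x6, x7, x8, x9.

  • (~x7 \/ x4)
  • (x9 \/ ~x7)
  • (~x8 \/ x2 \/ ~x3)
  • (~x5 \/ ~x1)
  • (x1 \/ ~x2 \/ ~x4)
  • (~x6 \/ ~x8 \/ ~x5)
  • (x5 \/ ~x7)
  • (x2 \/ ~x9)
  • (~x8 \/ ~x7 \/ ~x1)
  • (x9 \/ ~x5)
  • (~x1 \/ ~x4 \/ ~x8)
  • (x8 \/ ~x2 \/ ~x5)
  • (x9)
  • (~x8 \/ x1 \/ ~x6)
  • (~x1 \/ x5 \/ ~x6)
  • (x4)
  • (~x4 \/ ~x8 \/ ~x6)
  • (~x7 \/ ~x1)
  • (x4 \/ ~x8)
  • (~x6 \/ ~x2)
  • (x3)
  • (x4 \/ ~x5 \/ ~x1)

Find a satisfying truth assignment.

x1=True, x2=True, x3=True, x4=True, x5=False, x6=False, x7=False, x8=False, x9=True

Check each clause:
  1. (~x7 \/ x4) — ~x7 is true.
  2. (x9 \/ ~x7) — x9 is true.
  3. (~x3 \/ x2 \/ ~x8) — ~x8 is true.
  4. (~x1 \/ ~x5) — ~x5 is true.
  5. (~x2 \/ ~x4 \/ x1) — x1 is true.
  6. (~x8 \/ ~x6 \/ ~x5) — ~x8 is true.
  7. (~x7 \/ x5) — ~x7 is true.
  8. (x2 \/ ~x9) — x2 is true.
  9. (~x1 \/ ~x8 \/ ~x7) — ~x8 is true.
  10. (~x5 \/ x9) — x9 is true.
  11. (~x1 \/ ~x8 \/ ~x4) — ~x8 is true.
  12. (~x5 \/ x8 \/ ~x2) — ~x5 is true.
  13. (x9) — x9 is true.
  14. (x1 \/ ~x8 \/ ~x6) — ~x8 is true.
  15. (x5 \/ ~x1 \/ ~x6) — ~x6 is true.
  16. (x4) — x4 is true.
  17. (~x6 \/ ~x8 \/ ~x4) — ~x8 is true.
  18. (~x1 \/ ~x7) — ~x7 is true.
  19. (x4 \/ ~x8) — ~x8 is true.
  20. (~x2 \/ ~x6) — ~x6 is true.
  21. (x3) — x3 is true.
  22. (x4 \/ ~x5 \/ ~x1) — ~x5 is true.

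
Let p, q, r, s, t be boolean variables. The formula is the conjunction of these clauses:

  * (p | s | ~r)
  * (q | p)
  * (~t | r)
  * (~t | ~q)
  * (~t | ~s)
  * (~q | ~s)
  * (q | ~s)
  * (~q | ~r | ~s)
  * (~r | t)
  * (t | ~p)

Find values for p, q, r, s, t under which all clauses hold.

p=F, q=T, r=F, s=F, t=F

Check each clause:
  1. (~r | s | p) — ~r is true.
  2. (q | p) — q is true.
  3. (~t | r) — ~t is true.
  4. (~t | ~q) — ~t is true.
  5. (~s | ~t) — ~t is true.
  6. (~s | ~q) — ~s is true.
  7. (q | ~s) — q is true.
  8. (~s | ~q | ~r) — ~s is true.
  9. (~r | t) — ~r is true.
  10. (t | ~p) — ~p is true.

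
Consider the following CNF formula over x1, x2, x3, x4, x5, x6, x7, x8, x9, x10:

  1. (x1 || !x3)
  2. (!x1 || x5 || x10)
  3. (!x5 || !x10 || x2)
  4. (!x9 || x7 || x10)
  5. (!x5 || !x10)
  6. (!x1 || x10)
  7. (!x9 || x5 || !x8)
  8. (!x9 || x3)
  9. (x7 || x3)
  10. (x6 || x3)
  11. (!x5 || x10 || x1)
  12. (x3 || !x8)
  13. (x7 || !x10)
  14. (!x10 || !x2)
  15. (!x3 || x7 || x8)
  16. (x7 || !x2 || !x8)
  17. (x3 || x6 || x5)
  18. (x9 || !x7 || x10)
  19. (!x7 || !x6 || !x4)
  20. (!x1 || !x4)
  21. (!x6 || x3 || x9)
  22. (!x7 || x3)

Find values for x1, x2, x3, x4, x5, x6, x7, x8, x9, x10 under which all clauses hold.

x1=1, x2=0, x3=1, x4=0, x5=0, x6=0, x7=1, x8=1, x9=0, x10=1

Pure literal: x4 appears only negated; assign x4 = False.
Try x1 = True.
  then x10 is forced to True.
  then x5 is forced to False.
  then x7 is forced to True.
  then x2 is forced to False.
  then x3 is forced to True.
The remaining clauses are satisfied by x6 = False, x8 = True, x9 = False.
Check each clause:
  1. (!x3 || x1) — x1 is true.
  2. (!x1 || x5 || x10) — x10 is true.
  3. (!x5 || !x10 || x2) — !x5 is true.
  4. (x10 || x7 || !x9) — x10 is true.
  5. (!x10 || !x5) — !x5 is true.
  6. (!x1 || x10) — x10 is true.
  7. (!x9 || !x8 || x5) — !x9 is true.
  8. (x3 || !x9) — x3 is true.
  9. (x7 || x3) — x3 is true.
  10. (x6 || x3) — x3 is true.
  11. (x1 || !x5 || x10) — x1 is true.
  12. (x3 || !x8) — x3 is true.
  13. (!x10 || x7) — x7 is true.
  14. (!x2 || !x10) — !x2 is true.
  15. (x8 || !x3 || x7) — x8 is true.
  16. (!x8 || x7 || !x2) — !x2 is true.
  17. (x5 || x6 || x3) — x3 is true.
  18. (!x7 || x10 || x9) — x10 is true.
  19. (!x4 || !x6 || !x7) — !x6 is true.
  20. (!x4 || !x1) — !x4 is true.
  21. (x3 || x9 || !x6) — !x6 is true.
  22. (!x7 || x3) — x3 is true.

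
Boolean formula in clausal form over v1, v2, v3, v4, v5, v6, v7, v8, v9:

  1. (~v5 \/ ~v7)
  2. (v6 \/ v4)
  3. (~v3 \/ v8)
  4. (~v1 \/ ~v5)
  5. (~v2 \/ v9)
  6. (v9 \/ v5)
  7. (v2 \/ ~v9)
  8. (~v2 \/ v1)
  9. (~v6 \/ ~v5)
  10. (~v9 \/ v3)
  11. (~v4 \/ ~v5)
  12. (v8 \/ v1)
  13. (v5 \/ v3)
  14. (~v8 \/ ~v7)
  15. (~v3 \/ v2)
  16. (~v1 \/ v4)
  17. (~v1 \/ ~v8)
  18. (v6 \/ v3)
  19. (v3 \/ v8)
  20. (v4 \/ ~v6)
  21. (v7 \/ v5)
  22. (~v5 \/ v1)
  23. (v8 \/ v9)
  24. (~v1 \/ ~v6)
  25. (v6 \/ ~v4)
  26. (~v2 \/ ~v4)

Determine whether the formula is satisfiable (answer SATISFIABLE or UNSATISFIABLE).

UNSATISFIABLE

v5 = True:
  propagation gives v7=False, v1=False; an empty clause results — contradiction.
v5 = False:
  propagation gives v9=True, v2=True, v1=True, v3=True; an empty clause results — contradiction.
Every branch closes, so no satisfying assignment exists.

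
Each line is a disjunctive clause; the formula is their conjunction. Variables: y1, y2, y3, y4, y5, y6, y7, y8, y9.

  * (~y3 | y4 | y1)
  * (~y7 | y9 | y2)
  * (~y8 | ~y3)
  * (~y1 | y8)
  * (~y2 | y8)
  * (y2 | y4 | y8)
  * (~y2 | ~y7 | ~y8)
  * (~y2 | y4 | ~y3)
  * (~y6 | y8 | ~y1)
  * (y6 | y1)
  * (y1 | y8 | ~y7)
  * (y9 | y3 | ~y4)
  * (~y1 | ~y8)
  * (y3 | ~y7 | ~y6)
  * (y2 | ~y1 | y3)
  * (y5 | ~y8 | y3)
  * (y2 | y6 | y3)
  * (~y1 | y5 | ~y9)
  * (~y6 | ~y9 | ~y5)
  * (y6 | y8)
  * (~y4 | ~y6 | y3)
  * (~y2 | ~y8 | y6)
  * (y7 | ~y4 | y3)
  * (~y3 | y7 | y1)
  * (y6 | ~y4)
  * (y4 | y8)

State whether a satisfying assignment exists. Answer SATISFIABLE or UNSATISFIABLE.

SATISFIABLE

Branch on y1: take y1 = False.
  then y6 is forced to True.
Set y2 = True and propagate.
  then y8 is forced to True.
  then y3 is forced to False.
  then y7 is forced to False.
  then y5 is forced to True.
  then y9 is forced to False.
  then y4 is forced to False.
So y1=False, y2=True, y3=False, y4=False, y5=True, y6=True, y7=False, y8=True, y9=False is a satisfying assignment.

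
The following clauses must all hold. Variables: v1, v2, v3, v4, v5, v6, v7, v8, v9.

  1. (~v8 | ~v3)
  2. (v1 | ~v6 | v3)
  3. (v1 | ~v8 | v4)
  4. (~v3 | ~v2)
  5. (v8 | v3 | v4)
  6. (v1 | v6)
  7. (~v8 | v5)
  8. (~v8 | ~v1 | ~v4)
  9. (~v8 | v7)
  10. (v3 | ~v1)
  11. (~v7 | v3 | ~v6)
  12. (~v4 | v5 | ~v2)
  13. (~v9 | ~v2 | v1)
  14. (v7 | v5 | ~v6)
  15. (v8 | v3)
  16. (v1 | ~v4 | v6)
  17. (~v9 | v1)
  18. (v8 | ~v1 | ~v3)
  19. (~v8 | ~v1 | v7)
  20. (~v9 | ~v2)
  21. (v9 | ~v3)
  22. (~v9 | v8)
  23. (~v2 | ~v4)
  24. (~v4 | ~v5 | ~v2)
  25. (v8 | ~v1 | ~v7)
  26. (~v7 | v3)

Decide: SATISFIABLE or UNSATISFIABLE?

UNSATISFIABLE

v1 = True:
  propagation gives v3=True, v8=False; an empty clause results — contradiction.
v1 = False:
  propagation gives v6=True, v3=True, v8=False, v2=False; an empty clause results — contradiction.
Every branch closes, so no satisfying assignment exists.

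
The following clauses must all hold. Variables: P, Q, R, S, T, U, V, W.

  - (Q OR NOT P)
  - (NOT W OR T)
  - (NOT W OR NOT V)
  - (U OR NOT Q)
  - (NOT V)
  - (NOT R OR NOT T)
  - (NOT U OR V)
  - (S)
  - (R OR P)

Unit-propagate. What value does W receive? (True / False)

(NOT V) is a unit clause: V = False.
(V OR NOT U): since V = False, the clause reduces to (NOT U). U = False.
(U OR NOT Q) with U = False leaves only NOT Q, so Q = False.
In (Q OR NOT P), Q is now false; NOT P must hold, so P = False.
Unit clause (S) sets S = True.
In (P OR R), P is now false; R must hold, so R = True.
In (NOT T OR NOT R), NOT R is now false; NOT T must hold, so T = False.
From (NOT W OR T) and T = False: W = False.

False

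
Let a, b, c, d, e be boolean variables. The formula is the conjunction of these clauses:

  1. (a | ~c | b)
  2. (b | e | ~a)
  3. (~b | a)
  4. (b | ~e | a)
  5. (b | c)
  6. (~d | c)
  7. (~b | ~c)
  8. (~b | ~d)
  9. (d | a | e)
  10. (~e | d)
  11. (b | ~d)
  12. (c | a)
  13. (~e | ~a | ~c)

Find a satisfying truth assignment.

Try a = True.
Set b = True and propagate.
  then c is forced to False.
  then d is forced to False.
  then e is forced to False.
Every clause has at least one true literal under this assignment.

a = T  b = T  c = F  d = F  e = F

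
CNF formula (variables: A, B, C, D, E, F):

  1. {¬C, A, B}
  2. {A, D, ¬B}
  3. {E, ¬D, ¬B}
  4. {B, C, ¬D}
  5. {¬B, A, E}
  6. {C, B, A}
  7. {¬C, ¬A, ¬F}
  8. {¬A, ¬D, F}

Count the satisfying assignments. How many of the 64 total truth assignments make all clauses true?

Split on A, then B.
  A=1, B=1: 7 of the 16 assignments to (C,D,E,F) work.
  A=1, B=0: E free; 3 ways for (C,D,F) × 2^1 = 6.
  A=0, B=1: remaining (C,D,E,F) ∈ {(0,1,1,0); (0,1,1,1); (1,1,1,0); (1,1,1,1)} — 4.
  A=0, B=0: a clause becomes empty — 0.
Total: 7 + 6 + 4 + 0 = 17.

17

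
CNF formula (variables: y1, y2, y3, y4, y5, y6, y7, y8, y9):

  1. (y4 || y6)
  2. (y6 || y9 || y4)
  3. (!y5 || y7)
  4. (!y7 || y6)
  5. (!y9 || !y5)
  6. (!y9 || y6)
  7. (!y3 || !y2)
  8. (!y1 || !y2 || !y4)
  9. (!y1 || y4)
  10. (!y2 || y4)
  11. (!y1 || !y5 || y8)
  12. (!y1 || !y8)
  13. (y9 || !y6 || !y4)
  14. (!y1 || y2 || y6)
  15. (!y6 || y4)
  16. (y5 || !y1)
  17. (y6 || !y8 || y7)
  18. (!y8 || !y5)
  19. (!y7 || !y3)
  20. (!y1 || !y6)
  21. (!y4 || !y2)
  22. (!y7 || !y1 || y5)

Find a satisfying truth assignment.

y1=False, y2=False, y3=False, y4=True, y5=False, y6=True, y7=False, y8=False, y9=True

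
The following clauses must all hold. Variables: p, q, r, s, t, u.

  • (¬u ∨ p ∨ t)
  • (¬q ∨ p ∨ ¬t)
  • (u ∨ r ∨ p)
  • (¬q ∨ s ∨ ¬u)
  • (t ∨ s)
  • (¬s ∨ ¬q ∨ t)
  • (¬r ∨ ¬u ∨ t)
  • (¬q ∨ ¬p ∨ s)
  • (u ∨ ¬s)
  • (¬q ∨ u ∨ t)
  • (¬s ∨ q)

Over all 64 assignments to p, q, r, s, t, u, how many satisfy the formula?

Case analysis on q and s:
  q=1, s=1: remaining (p,r,t,u) ∈ {(1,0,1,1); (1,1,1,1)} — 2.
  q=1, s=0: a clause becomes empty — 0.
  q=0, s=1: a clause becomes empty — 0.
  q=0, s=0: 7 of the 16 assignments to (p,r,t,u) work.
Total: 2 + 0 + 0 + 7 = 9.

9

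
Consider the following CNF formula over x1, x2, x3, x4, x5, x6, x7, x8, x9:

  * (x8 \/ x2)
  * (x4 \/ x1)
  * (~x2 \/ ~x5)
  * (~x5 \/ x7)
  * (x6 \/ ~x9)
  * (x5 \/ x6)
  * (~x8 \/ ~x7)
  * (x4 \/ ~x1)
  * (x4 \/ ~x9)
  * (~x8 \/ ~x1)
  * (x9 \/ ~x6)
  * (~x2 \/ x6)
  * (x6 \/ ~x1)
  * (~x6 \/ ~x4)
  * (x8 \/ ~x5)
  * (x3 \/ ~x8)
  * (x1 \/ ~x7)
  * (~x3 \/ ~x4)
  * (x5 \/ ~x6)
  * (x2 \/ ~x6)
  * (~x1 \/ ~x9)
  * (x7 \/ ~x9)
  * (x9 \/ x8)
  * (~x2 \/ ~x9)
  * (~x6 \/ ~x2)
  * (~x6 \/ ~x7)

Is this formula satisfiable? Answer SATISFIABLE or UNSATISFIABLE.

UNSATISFIABLE

x6 = True:
  propagation gives x9=True, x4=True; an empty clause results — contradiction.
x6 = False:
  propagation gives x9=False, x5=True, x2=False, x8=True; an empty clause results — contradiction.
Every branch closes, so no satisfying assignment exists.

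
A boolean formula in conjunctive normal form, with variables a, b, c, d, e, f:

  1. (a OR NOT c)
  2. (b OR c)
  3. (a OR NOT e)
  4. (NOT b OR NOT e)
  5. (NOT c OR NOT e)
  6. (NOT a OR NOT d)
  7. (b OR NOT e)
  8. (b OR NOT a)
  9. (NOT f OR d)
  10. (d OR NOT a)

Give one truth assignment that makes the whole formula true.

a=F, b=T, c=F, d=T, e=F, f=T

e occurs only negated in the remaining clauses — set e = False.
Branch on a: take a = False.
  then c is forced to False.
  then b is forced to True.
Try d = True.
f is now unconstrained; take f = True.
Every clause has at least one true literal under this assignment.
Check each clause:
  1. (a OR NOT c) — NOT c is true.
  2. (c OR b) — b is true.
  3. (NOT e OR a) — NOT e is true.
  4. (NOT b OR NOT e) — NOT e is true.
  5. (NOT c OR NOT e) — NOT e is true.
  6. (NOT d OR NOT a) — NOT a is true.
  7. (NOT e OR b) — b is true.
  8. (NOT a OR b) — b is true.
  9. (d OR NOT f) — d is true.
  10. (d OR NOT a) — d is true.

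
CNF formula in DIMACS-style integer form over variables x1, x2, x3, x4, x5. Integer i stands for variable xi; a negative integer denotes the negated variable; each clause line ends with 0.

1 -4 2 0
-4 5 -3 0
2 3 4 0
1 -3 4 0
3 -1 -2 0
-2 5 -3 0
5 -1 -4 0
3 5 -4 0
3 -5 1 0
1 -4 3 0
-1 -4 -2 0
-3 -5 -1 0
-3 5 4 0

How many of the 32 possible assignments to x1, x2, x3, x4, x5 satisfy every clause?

The models are:
  x1=F x2=T x3=F x4=F x5=F
  x1=F x2=T x3=T x4=T x5=T
  x1=T x2=F x3=F x4=T x5=T
That's 3 in total.

3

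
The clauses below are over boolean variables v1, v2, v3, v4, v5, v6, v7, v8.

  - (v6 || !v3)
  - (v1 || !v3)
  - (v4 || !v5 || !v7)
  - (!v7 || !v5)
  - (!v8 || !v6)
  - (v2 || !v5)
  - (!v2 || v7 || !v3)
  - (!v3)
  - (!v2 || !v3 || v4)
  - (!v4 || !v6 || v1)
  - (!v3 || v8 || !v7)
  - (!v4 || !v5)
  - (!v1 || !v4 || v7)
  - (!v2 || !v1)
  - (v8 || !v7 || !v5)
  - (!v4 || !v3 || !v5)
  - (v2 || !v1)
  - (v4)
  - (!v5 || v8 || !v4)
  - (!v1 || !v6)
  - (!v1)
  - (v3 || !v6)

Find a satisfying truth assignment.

The clause (!v3) is unit: v3 must be False.
The clause (v4) is unit: v4 must be True.
The clause (!v5) is unit: v5 must be False.
The clause (!v1) is unit: v1 must be False.
Unit propagation: (!v6) forces v6 = False.
v2, v7, v8 are now unconstrained; take v2 = True, v7 = False, v8 = False.

v1=0, v2=1, v3=0, v4=1, v5=0, v6=0, v7=0, v8=0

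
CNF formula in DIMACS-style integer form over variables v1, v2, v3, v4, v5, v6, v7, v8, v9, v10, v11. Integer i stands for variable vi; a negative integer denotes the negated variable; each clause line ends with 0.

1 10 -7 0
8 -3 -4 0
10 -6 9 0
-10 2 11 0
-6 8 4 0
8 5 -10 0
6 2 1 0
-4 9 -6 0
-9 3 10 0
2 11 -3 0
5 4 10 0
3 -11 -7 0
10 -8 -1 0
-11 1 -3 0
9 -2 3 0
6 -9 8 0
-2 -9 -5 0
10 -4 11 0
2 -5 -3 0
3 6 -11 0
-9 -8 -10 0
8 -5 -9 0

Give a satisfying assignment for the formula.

v1 = F  v2 = T  v3 = T  v4 = F  v5 = T  v6 = F  v7 = F  v8 = F  v9 = F  v10 = F  v11 = F

Check each clause:
  1. (v1 ∨ v10 ∨ ¬v7) — ¬v7 is true.
  2. (¬v4 ∨ v8 ∨ ¬v3) — ¬v4 is true.
  3. (v10 ∨ ¬v6 ∨ v9) — ¬v6 is true.
  4. (v2 ∨ ¬v10 ∨ v11) — v2 is true.
  5. (v4 ∨ ¬v6 ∨ v8) — ¬v6 is true.
  6. (v5 ∨ v8 ∨ ¬v10) — v5 is true.
  7. (v1 ∨ v2 ∨ v6) — v2 is true.
  8. (¬v4 ∨ ¬v6 ∨ v9) — ¬v6 is true.
  9. (v10 ∨ ¬v9 ∨ v3) — v3 is true.
  10. (v2 ∨ v11 ∨ ¬v3) — v2 is true.
  11. (v10 ∨ v5 ∨ v4) — v5 is true.
  12. (v3 ∨ ¬v7 ∨ ¬v11) — ¬v7 is true.
  13. (¬v1 ∨ ¬v8 ∨ v10) — ¬v8 is true.
  14. (¬v11 ∨ v1 ∨ ¬v3) — ¬v11 is true.
  15. (v3 ∨ v9 ∨ ¬v2) — v3 is true.
  16. (v6 ∨ ¬v9 ∨ v8) — ¬v9 is true.
  17. (¬v5 ∨ ¬v2 ∨ ¬v9) — ¬v9 is true.
  18. (v11 ∨ v10 ∨ ¬v4) — ¬v4 is true.
  19. (v2 ∨ ¬v3 ∨ ¬v5) — v2 is true.
  20. (v3 ∨ v6 ∨ ¬v11) — v3 is true.
  21. (¬v9 ∨ ¬v8 ∨ ¬v10) — ¬v8 is true.
  22. (¬v9 ∨ ¬v5 ∨ v8) — ¬v9 is true.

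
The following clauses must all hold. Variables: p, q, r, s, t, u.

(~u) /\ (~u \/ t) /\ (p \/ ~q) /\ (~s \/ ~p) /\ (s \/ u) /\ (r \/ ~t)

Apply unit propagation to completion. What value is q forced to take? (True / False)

False

(~u) is a unit clause: u = False.
(u \/ s): since u = False, the clause reduces to (s). s = True.
In (~s \/ ~p), ~s is now false; ~p must hold, so p = False.
In (p \/ ~q), p is now false; ~q must hold, so q = False.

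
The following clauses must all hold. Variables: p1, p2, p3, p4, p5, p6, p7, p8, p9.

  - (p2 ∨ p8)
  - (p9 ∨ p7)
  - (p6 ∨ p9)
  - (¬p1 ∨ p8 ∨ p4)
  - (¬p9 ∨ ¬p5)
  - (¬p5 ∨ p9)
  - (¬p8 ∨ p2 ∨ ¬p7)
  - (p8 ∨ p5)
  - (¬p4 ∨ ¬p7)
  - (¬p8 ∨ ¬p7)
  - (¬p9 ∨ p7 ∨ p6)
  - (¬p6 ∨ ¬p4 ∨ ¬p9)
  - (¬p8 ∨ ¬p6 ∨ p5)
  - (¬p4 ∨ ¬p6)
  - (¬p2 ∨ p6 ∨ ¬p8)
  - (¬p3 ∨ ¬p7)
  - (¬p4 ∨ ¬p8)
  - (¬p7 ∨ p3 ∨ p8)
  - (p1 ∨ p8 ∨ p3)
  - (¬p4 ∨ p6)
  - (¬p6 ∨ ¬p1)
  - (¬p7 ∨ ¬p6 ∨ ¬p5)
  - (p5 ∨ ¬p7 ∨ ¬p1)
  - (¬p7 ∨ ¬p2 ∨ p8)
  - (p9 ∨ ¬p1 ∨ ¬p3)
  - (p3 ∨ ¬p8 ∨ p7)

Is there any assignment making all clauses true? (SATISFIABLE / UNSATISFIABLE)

UNSATISFIABLE

p8 = True:
  propagation gives p7=False, p9=True, p5=False, p6=True; an empty clause results — contradiction.
p8 = False:
  propagation gives p2=True, p5=True, p9=False; an empty clause results — contradiction.
Every branch closes, so no satisfying assignment exists.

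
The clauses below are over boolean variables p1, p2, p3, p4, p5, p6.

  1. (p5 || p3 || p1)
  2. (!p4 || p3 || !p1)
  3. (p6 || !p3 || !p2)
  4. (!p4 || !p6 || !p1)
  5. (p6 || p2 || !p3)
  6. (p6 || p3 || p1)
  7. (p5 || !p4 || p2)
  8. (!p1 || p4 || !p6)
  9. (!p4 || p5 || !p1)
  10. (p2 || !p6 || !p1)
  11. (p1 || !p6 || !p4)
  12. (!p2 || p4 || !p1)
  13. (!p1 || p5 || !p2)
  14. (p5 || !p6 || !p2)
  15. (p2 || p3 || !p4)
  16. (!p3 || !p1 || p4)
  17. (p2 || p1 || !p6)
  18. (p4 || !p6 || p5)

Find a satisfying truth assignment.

Set p1 = True and propagate.
The remaining clauses are satisfied by p2 = False, p3 = False, p4 = False, p5 = False, p6 = False.

p1=T, p2=F, p3=F, p4=F, p5=F, p6=F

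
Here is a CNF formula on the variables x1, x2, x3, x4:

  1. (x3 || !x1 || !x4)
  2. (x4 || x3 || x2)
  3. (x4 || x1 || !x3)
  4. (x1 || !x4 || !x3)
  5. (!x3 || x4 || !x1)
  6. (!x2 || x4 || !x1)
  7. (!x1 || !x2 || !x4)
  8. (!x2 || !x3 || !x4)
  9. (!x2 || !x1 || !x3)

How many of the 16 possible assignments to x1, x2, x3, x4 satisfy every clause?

4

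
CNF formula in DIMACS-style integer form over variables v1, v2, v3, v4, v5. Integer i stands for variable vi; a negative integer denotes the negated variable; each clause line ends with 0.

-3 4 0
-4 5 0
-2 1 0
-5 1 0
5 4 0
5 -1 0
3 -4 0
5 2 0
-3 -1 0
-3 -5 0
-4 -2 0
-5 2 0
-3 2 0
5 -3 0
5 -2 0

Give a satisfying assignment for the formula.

Set v1 = True and propagate.
  then v5 is forced to True.
  then v3 is forced to False.
  then v4 is forced to False.
  then v2 is forced to True.
Every clause has at least one true literal under this assignment.

v1=True, v2=True, v3=False, v4=False, v5=True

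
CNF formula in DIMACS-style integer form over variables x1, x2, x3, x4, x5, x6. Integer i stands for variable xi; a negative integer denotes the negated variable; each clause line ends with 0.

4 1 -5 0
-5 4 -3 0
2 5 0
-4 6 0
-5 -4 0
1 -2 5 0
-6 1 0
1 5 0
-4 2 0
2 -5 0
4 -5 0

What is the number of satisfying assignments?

6

The models are:
  x1=T x2=T x3=F x4=F x5=F x6=F
  x1=T x2=T x3=F x4=F x5=F x6=T
  x1=T x2=T x3=F x4=T x5=F x6=T
  x1=T x2=T x3=T x4=F x5=F x6=F
  x1=T x2=T x3=T x4=F x5=F x6=T
  x1=T x2=T x3=T x4=T x5=F x6=T
Count: 6.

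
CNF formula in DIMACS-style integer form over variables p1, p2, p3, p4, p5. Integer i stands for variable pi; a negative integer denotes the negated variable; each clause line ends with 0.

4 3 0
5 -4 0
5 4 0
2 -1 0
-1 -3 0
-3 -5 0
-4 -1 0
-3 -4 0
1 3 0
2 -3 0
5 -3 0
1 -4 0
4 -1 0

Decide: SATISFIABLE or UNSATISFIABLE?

UNSATISFIABLE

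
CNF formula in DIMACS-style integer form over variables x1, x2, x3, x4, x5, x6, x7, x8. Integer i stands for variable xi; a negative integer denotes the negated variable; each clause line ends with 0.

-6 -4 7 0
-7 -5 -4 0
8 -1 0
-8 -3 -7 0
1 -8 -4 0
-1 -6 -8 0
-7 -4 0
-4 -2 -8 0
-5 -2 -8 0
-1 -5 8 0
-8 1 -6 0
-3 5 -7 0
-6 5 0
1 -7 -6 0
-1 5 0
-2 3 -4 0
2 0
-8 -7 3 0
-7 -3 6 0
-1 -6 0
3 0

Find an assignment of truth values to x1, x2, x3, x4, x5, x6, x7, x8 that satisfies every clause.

x1=0, x2=1, x3=1, x4=0, x5=1, x6=0, x7=0, x8=0

The clause (x2) is unit: x2 must be True.
Unit propagation: (x3) forces x3 = True.
x4 occurs only negated in the remaining clauses — set x4 = False.
Set x1 = False and propagate.
For the remaining variables, x5 = True, x6 = False, x7 = False, x8 = False works.
Check each clause:
  1. (x7 | ~x6 | ~x4) — ~x6 is true.
  2. (~x4 | ~x5 | ~x7) — ~x7 is true.
  3. (~x1 | x8) — ~x1 is true.
  4. (~x7 | ~x8 | ~x3) — ~x8 is true.
  5. (~x4 | x1 | ~x8) — ~x8 is true.
  6. (~x6 | ~x8 | ~x1) — ~x8 is true.
  7. (~x7 | ~x4) — ~x7 is true.
  8. (~x4 | ~x2 | ~x8) — ~x8 is true.
  9. (~x2 | ~x5 | ~x8) — ~x8 is true.
  10. (~x1 | ~x5 | x8) — ~x1 is true.
  11. (~x8 | x1 | ~x6) — ~x8 is true.
  12. (x5 | ~x7 | ~x3) — x5 is true.
  13. (~x6 | x5) — ~x6 is true.
  14. (~x7 | x1 | ~x6) — ~x6 is true.
  15. (~x1 | x5) — x5 is true.
  16. (~x2 | ~x4 | x3) — x3 is true.
  17. (x2) — x2 is true.
  18. (~x7 | ~x8 | x3) — ~x8 is true.
  19. (~x7 | x6 | ~x3) — ~x7 is true.
  20. (~x1 | ~x6) — ~x6 is true.
  21. (x3) — x3 is true.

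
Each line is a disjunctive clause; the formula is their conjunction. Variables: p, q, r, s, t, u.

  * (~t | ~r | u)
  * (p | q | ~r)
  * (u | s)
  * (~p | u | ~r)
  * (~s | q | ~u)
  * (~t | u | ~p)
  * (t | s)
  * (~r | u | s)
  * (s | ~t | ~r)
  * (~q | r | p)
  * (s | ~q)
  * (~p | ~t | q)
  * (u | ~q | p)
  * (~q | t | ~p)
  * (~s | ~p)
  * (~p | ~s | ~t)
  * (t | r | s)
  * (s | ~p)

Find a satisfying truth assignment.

Try p = False.
Try q = True.
  then r is forced to True.
  then s is forced to True.
  then u is forced to True.
t is now unconstrained; take t = True.

p = False  q = True  r = True  s = True  t = True  u = True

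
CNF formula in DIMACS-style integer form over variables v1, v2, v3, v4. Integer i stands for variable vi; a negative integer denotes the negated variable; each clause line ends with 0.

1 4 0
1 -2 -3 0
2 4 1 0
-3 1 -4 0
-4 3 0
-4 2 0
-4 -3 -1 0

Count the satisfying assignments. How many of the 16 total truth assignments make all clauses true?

4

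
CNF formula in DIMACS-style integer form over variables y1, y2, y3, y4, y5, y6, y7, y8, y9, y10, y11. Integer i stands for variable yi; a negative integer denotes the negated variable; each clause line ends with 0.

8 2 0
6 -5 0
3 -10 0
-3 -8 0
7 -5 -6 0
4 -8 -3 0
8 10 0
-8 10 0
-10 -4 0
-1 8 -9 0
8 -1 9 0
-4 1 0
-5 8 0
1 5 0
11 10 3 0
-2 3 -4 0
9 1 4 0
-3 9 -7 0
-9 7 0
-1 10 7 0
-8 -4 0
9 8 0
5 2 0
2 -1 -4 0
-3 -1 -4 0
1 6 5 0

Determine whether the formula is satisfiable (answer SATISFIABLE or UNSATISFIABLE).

UNSATISFIABLE

y8 = True:
  propagation gives y3=False, y10=False; an empty clause results — contradiction.
y8 = False:
  propagation gives y2=True, y10=True, y3=True, y4=False; an empty clause results — contradiction.
Every branch closes, so no satisfying assignment exists.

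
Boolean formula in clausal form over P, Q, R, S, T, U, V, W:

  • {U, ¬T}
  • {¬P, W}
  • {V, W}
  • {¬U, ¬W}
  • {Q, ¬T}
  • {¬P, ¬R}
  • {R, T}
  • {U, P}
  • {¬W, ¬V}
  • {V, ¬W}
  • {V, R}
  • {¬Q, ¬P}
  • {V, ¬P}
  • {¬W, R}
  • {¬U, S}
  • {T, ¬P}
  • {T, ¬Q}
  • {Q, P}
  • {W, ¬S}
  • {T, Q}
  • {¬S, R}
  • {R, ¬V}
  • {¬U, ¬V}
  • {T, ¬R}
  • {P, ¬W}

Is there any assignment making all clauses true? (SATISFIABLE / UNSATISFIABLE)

P = True:
  propagation gives W=True, U=False, T=False; an empty clause results — contradiction.
P = False:
  propagation gives U=True, W=False, V=True; an empty clause results — contradiction.
Every branch closes, so no satisfying assignment exists.

UNSATISFIABLE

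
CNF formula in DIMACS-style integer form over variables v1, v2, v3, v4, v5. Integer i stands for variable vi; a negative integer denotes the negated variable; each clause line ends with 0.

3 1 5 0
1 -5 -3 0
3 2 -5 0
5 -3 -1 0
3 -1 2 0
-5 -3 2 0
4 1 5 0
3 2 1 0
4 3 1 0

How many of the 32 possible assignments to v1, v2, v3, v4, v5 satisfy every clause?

9

Case analysis on v3 and v1:
  v3=1, v1=1: remaining (v2,v4,v5) ∈ {(1,0,1); (1,1,1)} — 2.
  v3=1, v1=0: remaining (v2,v4,v5) ∈ {(0,1,0); (1,1,0)} — 2.
  v3=0, v1=1: remaining (v2,v4,v5) ∈ {(1,0,0); (1,0,1); (1,1,0); (1,1,1)} — 4.
  v3=0, v1=0: remaining (v2,v4,v5) ∈ {(1,1,1)} — 1.
Total: 2 + 2 + 4 + 1 = 9.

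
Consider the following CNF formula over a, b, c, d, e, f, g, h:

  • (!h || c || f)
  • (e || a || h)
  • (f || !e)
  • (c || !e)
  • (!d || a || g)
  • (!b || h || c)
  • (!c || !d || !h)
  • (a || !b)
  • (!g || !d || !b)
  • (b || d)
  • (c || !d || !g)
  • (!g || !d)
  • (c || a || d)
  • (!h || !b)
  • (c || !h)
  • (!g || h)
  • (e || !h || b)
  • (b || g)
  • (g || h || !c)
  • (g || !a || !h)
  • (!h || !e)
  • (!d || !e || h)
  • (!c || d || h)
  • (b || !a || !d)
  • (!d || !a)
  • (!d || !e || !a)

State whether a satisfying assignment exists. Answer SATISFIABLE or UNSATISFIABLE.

UNSATISFIABLE

h = True:
  propagation gives b=False, d=True, c=False; an empty clause results — contradiction.
h = False:
  propagation gives g=False, b=True, c=True; an empty clause results — contradiction.
Every branch closes, so no satisfying assignment exists.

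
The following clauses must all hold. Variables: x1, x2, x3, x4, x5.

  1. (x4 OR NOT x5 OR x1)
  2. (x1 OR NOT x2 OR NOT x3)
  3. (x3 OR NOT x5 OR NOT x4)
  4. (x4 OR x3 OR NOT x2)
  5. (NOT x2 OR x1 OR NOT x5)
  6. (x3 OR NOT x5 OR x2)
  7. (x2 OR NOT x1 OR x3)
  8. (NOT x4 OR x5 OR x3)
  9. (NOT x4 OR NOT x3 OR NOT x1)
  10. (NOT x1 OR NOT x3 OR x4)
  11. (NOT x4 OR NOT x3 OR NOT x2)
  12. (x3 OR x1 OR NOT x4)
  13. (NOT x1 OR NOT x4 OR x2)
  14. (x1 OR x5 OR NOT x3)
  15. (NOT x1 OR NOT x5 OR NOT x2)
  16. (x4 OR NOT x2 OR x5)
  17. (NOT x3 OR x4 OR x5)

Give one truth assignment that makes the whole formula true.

x1 = F, x2 = F, x3 = F, x4 = F, x5 = F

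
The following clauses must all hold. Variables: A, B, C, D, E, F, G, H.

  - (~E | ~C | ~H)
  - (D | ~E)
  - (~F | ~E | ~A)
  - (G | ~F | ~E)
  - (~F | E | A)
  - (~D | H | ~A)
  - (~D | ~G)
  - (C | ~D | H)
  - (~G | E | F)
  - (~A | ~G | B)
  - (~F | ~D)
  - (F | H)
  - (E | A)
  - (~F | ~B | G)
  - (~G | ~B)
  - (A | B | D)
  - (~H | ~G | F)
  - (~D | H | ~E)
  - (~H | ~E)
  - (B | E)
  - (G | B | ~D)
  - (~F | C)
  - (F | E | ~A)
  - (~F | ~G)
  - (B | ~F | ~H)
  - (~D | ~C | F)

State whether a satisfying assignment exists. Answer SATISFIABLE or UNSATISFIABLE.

UNSATISFIABLE

F = True:
  propagation gives D=False, E=False, A=True, B=True; an empty clause results — contradiction.
F = False:
  propagation gives H=True, G=False, E=False, A=True; an empty clause results — contradiction.
Every branch closes, so no satisfying assignment exists.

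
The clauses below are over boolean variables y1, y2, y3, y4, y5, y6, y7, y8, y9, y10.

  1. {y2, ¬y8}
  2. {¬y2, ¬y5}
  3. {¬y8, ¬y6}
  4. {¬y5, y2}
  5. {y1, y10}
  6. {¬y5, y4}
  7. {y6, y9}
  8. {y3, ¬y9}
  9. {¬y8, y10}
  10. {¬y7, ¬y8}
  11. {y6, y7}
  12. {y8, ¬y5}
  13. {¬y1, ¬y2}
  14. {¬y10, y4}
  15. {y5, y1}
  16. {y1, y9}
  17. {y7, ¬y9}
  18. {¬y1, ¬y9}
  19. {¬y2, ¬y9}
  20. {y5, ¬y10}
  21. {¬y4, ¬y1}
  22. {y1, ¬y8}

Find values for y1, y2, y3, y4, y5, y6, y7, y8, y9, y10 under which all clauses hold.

y1=T, y2=F, y3=F, y4=F, y5=F, y6=T, y7=T, y8=F, y9=F, y10=F

Branch on y1: take y1 = True.
  then y2 is forced to False.
  then y8 is forced to False.
  then y5 is forced to False.
  then y9 is forced to False.
  then y6 is forced to True.
  then y10 is forced to False.
  then y4 is forced to False.
y3, y7 are now unconstrained; take y3 = False, y7 = True.
Every clause has at least one true literal under this assignment.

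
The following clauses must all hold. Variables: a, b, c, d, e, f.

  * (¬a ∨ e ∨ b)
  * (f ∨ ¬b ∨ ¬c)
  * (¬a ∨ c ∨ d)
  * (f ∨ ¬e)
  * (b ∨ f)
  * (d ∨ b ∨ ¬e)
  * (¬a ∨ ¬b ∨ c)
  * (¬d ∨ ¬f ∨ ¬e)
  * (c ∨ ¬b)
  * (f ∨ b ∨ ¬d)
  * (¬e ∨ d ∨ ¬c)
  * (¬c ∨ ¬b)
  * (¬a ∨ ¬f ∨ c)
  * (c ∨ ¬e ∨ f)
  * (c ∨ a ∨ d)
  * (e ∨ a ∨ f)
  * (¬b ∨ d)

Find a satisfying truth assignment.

a=0, b=0, c=1, d=0, e=0, f=1

Check each clause:
  1. (e ∨ ¬a ∨ b) — ¬a is true.
  2. (¬c ∨ ¬b ∨ f) — ¬b is true.
  3. (d ∨ c ∨ ¬a) — c is true.
  4. (f ∨ ¬e) — ¬e is true.
  5. (f ∨ b) — f is true.
  6. (¬e ∨ d ∨ b) — ¬e is true.
  7. (¬b ∨ c ∨ ¬a) — c is true.
  8. (¬f ∨ ¬e ∨ ¬d) — ¬e is true.
  9. (¬b ∨ c) — c is true.
  10. (¬d ∨ f ∨ b) — ¬d is true.
  11. (¬c ∨ d ∨ ¬e) — ¬e is true.
  12. (¬c ∨ ¬b) — ¬b is true.
  13. (c ∨ ¬f ∨ ¬a) — c is true.
  14. (c ∨ f ∨ ¬e) — c is true.
  15. (c ∨ a ∨ d) — c is true.
  16. (a ∨ e ∨ f) — f is true.
  17. (¬b ∨ d) — ¬b is true.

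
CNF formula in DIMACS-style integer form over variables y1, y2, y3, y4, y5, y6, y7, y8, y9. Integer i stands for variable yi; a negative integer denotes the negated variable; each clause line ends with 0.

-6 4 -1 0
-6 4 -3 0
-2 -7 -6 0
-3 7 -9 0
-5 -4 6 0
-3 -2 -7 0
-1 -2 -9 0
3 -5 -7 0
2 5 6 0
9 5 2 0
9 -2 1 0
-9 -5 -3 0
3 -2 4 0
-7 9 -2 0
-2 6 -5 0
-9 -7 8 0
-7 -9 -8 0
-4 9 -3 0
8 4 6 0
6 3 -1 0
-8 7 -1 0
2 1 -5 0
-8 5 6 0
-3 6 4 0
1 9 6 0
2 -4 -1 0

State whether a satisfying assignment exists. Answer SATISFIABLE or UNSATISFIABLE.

SATISFIABLE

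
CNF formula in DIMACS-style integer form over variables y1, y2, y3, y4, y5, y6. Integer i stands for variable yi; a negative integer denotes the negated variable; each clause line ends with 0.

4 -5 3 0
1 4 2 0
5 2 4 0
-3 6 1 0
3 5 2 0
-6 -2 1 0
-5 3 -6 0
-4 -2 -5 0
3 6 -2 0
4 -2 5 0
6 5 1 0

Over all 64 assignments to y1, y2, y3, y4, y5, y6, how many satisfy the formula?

15

Split on y2, then y5.
  y2=T, y5=T: remaining (y1,y3,y4,y6) ∈ {(T,T,F,F); (T,T,F,T)} — 2.
  y2=T, y5=F: remaining (y1,y3,y4,y6) ∈ {(T,F,T,T); (T,T,T,F); (T,T,T,T)} — 3.
  y2=F, y5=T: 7 of the 16 assignments to (y1,y3,y4,y6) work.
  y2=F, y5=F: remaining (y1,y3,y4,y6) ∈ {(F,T,T,T); (T,T,T,F); (T,T,T,T)} — 3.
Total: 2 + 3 + 7 + 3 = 15.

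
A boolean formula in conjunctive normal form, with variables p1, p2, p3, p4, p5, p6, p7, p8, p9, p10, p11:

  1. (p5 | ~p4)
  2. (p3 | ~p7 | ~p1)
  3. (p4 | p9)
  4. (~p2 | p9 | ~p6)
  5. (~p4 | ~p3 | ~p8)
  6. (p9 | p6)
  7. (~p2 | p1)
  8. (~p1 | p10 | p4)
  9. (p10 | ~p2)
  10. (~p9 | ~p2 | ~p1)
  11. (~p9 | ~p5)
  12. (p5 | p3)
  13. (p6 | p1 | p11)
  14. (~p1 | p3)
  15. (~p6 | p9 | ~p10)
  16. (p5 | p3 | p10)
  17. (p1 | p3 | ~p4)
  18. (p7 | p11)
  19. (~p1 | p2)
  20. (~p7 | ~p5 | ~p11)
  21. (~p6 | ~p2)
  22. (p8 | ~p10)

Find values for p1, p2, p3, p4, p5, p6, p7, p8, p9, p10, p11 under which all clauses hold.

Try p1 = False.
  then p2 is forced to False.
For the remaining variables, p3 = True, p4 = False, p5 = False, p6 = True, p7 = True, p8 = True, p9 = True, p10 = False, p11 = True works.

p1 = 0, p2 = 0, p3 = 1, p4 = 0, p5 = 0, p6 = 1, p7 = 1, p8 = 1, p9 = 1, p10 = 0, p11 = 1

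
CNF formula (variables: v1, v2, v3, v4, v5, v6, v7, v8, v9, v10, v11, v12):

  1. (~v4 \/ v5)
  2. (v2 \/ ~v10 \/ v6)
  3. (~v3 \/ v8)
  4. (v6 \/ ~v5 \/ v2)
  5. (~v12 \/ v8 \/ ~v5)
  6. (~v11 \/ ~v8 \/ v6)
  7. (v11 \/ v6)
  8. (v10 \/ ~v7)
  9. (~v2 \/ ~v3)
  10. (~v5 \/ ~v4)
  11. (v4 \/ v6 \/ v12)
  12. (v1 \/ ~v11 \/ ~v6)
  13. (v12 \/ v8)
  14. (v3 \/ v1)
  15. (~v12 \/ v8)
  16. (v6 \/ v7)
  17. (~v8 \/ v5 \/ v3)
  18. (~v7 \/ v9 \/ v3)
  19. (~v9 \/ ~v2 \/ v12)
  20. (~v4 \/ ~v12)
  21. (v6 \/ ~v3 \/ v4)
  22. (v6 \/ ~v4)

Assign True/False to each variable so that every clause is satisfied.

v1=T, v2=T, v3=F, v4=F, v5=T, v6=T, v7=F, v8=T, v9=T, v10=F, v11=T, v12=T

v1 occurs only positively in the remaining clauses — set v1 = True.
Branch on v2: take v2 = True.
  then v3 is forced to False.
Branch on v4: take v4 = False.
The remaining clauses are satisfied by v5 = True, v6 = True, v7 = False, v8 = True, v9 = True, v10 = False, v11 = True, v12 = True.
Every clause has at least one true literal under this assignment.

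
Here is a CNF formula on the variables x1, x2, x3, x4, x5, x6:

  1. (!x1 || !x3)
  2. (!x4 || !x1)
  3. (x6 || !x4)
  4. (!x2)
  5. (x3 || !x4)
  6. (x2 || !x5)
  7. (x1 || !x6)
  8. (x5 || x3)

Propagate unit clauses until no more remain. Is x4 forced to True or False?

False

(!x2) is a unit clause: x2 = False.
From (x2 || !x5) and x2 = False: x5 = False.
(x3 || x5): since x5 = False, the clause reduces to (x3). x3 = True.
(!x3 || !x1): since x3 = True, the clause reduces to (!x1). x1 = False.
From (x1 || !x6) and x1 = False: x6 = False.
From (!x4 || x6) and x6 = False: x4 = False.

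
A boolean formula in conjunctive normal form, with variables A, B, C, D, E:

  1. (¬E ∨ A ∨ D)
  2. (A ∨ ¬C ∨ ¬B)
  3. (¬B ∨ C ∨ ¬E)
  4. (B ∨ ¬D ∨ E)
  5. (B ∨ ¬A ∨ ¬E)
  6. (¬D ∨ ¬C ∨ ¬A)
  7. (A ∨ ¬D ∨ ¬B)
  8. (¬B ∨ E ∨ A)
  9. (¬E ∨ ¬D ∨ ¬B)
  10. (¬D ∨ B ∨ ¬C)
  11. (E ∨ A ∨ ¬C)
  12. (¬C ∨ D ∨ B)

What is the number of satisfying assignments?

The models are:
  A=F B=F C=F D=F E=F
  A=F B=F C=F D=T E=T
  A=T B=F C=F D=F E=F
  A=T B=T C=F D=F E=F
  A=T B=T C=F D=T E=F
  A=T B=T C=T D=F E=F
  A=T B=T C=T D=F E=T
That's 7 in total.

7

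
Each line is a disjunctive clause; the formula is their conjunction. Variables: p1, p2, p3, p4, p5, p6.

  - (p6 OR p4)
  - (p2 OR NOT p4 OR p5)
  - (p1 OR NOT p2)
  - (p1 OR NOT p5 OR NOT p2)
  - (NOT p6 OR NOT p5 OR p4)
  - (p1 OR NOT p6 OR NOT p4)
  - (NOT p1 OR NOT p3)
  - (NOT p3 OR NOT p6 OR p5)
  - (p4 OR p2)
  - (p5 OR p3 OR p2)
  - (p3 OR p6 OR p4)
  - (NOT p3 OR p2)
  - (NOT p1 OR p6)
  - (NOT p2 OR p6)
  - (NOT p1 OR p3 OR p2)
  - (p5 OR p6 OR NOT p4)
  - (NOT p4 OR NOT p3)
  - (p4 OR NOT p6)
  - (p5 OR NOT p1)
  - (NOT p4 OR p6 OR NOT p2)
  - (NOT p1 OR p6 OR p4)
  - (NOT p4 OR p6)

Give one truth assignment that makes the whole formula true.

p1=1, p2=1, p3=0, p4=1, p5=1, p6=1

Try p1 = True.
  then p3 is forced to False.
  then p6 is forced to True.
  then p2 is forced to True.
  then p4 is forced to True.
  then p5 is forced to True.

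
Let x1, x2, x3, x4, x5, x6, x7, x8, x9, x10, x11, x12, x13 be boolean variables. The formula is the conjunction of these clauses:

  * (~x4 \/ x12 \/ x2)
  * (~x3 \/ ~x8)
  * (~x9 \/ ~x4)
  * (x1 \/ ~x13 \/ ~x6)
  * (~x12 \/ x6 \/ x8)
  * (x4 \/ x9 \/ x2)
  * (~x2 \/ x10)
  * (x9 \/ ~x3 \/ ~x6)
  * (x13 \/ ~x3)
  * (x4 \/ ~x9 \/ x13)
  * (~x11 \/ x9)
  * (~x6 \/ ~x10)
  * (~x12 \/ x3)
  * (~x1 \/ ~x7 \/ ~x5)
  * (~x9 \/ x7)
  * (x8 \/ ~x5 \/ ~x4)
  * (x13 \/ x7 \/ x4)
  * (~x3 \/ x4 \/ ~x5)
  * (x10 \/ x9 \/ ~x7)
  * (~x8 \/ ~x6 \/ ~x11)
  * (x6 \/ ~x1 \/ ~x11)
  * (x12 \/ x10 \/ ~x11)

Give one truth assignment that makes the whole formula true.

x1=T, x2=T, x3=F, x4=F, x5=F, x6=F, x7=T, x8=T, x9=F, x10=T, x11=F, x12=F, x13=F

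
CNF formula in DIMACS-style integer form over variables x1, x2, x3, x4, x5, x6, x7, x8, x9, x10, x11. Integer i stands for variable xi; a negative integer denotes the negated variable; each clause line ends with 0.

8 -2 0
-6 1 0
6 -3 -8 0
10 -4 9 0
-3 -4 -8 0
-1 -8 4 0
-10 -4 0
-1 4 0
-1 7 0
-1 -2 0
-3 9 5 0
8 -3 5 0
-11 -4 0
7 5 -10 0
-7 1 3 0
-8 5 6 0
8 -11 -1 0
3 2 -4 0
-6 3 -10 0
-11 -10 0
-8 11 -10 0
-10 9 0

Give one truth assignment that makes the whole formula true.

x1 = F, x2 = F, x3 = F, x4 = F, x5 = T, x6 = F, x7 = F, x8 = T, x9 = T, x10 = F, x11 = T

Check each clause:
  1. (x8 || !x2) — x8 is true.
  2. (x1 || !x6) — !x6 is true.
  3. (!x8 || x6 || !x3) — !x3 is true.
  4. (!x4 || x10 || x9) — x9 is true.
  5. (!x8 || !x4 || !x3) — !x4 is true.
  6. (!x1 || x4 || !x8) — !x1 is true.
  7. (!x4 || !x10) — !x4 is true.
  8. (!x1 || x4) — !x1 is true.
  9. (x7 || !x1) — !x1 is true.
  10. (!x2 || !x1) — !x2 is true.
  11. (x9 || x5 || !x3) — x9 is true.
  12. (!x3 || x8 || x5) — x8 is true.
  13. (!x4 || !x11) — !x4 is true.
  14. (!x10 || x5 || x7) — x5 is true.
  15. (!x7 || x3 || x1) — !x7 is true.
  16. (x5 || !x8 || x6) — x5 is true.
  17. (x8 || !x1 || !x11) — x8 is true.
  18. (!x4 || x2 || x3) — !x4 is true.
  19. (x3 || !x10 || !x6) — !x6 is true.
  20. (!x10 || !x11) — !x10 is true.
  21. (!x10 || !x8 || x11) — x11 is true.
  22. (x9 || !x10) — x9 is true.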